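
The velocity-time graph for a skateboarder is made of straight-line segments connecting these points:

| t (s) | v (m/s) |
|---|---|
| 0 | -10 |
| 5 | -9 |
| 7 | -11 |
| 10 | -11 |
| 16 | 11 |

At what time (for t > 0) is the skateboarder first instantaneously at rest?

v changes sign on 10–16 s (from -11 to 11); the graph is linear there, so v = 0 at t = 10 + (11)·(16 − 10)/(11 − -11) = 13 s.

t = 13 s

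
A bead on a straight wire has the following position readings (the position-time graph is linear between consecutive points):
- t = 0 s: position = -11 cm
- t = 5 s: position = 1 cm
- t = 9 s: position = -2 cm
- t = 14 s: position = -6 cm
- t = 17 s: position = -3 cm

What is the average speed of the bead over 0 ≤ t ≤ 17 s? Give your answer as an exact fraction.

22/17 cm/s

Average speed = (total path length)/(elapsed time); on a piecewise-linear x-t graph the path length is Σ|Δx|.
0–5 s: |Δx| = |1 − -11| = 12 cm
5–9 s: |Δx| = |-2 − 1| = 3 cm
9–14 s: |Δx| = |-6 − -2| = 4 cm
14–17 s: |Δx| = |-3 − -6| = 3 cm
Total path = 22 cm; average speed = 22/17 = 22/17 cm/s.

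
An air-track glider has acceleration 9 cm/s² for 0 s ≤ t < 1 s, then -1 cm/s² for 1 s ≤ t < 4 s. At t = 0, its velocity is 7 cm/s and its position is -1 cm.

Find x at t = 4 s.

On each constant-a segment, Δv = aΔt and Δx = v₀Δt + ½aΔt²; chain segment to segment.
0–1 s: v starts 7 cm/s; Δx = 7·1 + ½·9·1² = 11.5 cm; v ends 16 cm/s.
1–4 s: v starts 16 cm/s; Δx = 16·3 + ½·-1·3² = 43.5 cm; v ends 13 cm/s.
x(4) = -1 + Σ Δx = 54 cm.

54 cm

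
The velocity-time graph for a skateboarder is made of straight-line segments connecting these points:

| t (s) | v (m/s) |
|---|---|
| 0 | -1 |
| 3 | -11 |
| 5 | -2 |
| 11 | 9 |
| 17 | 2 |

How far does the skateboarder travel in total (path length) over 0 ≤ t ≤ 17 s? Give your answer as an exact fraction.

Distance (not displacement) is the total path length: add the absolute areas under v-t.
0–3 s: |½(-1 + -11)(3)| = 18 m
3–5 s: |½(-11 + -2)(2)| = 13 m
5–11 s: v = 0 at t = 67/11 s; triangle areas 12/11 + 243/11 = 255/11 m
11–17 s: |½(9 + 2)(6)| = 33 m
Total distance = 959/11 m

959/11 m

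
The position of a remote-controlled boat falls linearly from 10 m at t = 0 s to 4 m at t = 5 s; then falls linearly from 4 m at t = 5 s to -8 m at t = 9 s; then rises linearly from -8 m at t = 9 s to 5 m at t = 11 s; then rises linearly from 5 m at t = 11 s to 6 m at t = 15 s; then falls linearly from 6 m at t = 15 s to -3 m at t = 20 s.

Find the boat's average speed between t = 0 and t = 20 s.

2.05 m/s

Average speed = (total path length)/(elapsed time); on a piecewise-linear x-t graph the path length is Σ|Δx|.
0–5 s: |Δx| = |4 − 10| = 6 m
5–9 s: |Δx| = |-8 − 4| = 12 m
9–11 s: |Δx| = |5 − -8| = 13 m
11–15 s: |Δx| = |6 − 5| = 1 m
15–20 s: |Δx| = |-3 − 6| = 9 m
Total path = 41 m; average speed = 41/20 = 2.05 m/s.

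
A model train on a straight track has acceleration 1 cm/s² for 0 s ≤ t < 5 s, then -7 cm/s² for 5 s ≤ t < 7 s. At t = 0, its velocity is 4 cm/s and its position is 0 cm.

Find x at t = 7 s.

36.5 cm

On each constant-a segment, Δv = aΔt and Δx = v₀Δt + ½aΔt²; chain segment to segment.
0–5 s: v starts 4 cm/s; Δx = 4·5 + ½·1·5² = 32.5 cm; v ends 9 cm/s.
5–7 s: v starts 9 cm/s; Δx = 9·2 + ½·-7·2² = 4 cm; v ends -5 cm/s.
x(7) = 0 + Σ Δx = 36.5 cm.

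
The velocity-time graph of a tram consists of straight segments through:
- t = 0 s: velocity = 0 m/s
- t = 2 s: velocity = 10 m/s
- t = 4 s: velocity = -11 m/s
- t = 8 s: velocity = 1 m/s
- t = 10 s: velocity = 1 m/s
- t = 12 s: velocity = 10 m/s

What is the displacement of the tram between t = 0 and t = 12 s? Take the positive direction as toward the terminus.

2 m

Displacement is the signed area under the v-t curve.
0–2 s: ½(0 + 10)(2) = 10 m
2–4 s: ½(10 + -11)(2) = -1 m
4–8 s: ½(-11 + 1)(4) = -20 m
8–10 s: 1 × 2 = 2 m
10–12 s: ½(1 + 10)(2) = 11 m
Net displacement = 2 m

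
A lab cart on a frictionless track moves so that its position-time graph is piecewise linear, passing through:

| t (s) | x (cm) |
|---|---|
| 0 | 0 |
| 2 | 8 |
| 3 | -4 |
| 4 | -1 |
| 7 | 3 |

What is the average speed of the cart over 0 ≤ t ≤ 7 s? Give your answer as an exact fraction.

Average speed = (total path length)/(elapsed time); on a piecewise-linear x-t graph the path length is Σ|Δx|.
0–2 s: |Δx| = |8 − 0| = 8 cm
2–3 s: |Δx| = |-4 − 8| = 12 cm
3–4 s: |Δx| = |-1 − -4| = 3 cm
4–7 s: |Δx| = |3 − -1| = 4 cm
Total path = 27 cm; average speed = 27/7 = 27/7 cm/s.

27/7 cm/s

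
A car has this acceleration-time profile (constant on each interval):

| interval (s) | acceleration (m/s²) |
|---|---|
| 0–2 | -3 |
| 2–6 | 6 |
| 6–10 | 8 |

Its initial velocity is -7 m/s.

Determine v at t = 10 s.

Δv equals the area under the a-t graph; then v = v₀ + Δv.
0–2 s: -3 × 2 = -6 m/s
2–6 s: 6 × 4 = 24 m/s
6–10 s: 8 × 4 = 32 m/s
Δv = 50 m/s, so v(10) = -7 + (50) = 43 m/s.

43 m/s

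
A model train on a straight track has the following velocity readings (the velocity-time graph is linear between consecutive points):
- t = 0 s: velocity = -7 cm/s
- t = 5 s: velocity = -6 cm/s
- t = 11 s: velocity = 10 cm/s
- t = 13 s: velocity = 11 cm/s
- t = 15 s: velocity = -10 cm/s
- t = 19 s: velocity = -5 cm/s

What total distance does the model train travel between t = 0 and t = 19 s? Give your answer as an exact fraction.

2510/21 cm

Total distance travelled is ∫|v| dt — sum the magnitudes of each area piece.
0–5 s: |½(-7 + -6)(5)| = 32.5 cm
5–11 s: v = 0 at t = 7.25 s; triangle areas 6.75 + 18.75 = 25.5 cm
11–13 s: |½(10 + 11)(2)| = 21 cm
13–15 s: v = 0 at t = 295/21 s; triangle areas 121/21 + 100/21 = 221/21 cm
15–19 s: |½(-10 + -5)(4)| = 30 cm
Total distance = 2510/21 cm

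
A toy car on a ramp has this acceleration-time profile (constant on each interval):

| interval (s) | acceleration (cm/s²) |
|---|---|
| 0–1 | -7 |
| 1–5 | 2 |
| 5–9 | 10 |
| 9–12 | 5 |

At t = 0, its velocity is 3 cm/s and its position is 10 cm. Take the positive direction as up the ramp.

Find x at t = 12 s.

260 cm

On each constant-a segment, Δv = aΔt and Δx = v₀Δt + ½aΔt²; chain segment to segment.
0–1 s: v starts 3 cm/s; Δx = 3·1 + ½·-7·1² = -0.5 cm; v ends -4 cm/s.
1–5 s: v starts -4 cm/s; Δx = -4·4 + ½·2·4² = 0 cm; v ends 4 cm/s.
5–9 s: v starts 4 cm/s; Δx = 4·4 + ½·10·4² = 96 cm; v ends 44 cm/s.
9–12 s: v starts 44 cm/s; Δx = 44·3 + ½·5·3² = 154.5 cm; v ends 59 cm/s.
x(12) = 10 + Σ Δx = 260 cm.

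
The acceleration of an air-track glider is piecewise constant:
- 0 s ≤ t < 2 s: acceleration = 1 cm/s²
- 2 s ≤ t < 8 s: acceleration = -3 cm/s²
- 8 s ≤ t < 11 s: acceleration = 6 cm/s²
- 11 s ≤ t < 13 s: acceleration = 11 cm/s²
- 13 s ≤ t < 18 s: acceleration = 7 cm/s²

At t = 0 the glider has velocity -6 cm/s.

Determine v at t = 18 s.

53 cm/s

Δv equals the area under the a-t graph; then v = v₀ + Δv.
0–2 s: 1 × 2 = 2 cm/s
2–8 s: -3 × 6 = -18 cm/s
8–11 s: 6 × 3 = 18 cm/s
11–13 s: 11 × 2 = 22 cm/s
13–18 s: 7 × 5 = 35 cm/s
Δv = 59 cm/s, so v(18) = -6 + (59) = 53 cm/s.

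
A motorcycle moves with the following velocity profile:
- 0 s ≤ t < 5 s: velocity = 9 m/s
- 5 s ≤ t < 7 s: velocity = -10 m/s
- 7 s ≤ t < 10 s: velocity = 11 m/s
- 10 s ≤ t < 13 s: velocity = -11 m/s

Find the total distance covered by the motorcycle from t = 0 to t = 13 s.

131 m

Distance (not displacement) is the total path length: add the absolute areas under v-t.
0–5 s: |9| × 5 = 45 m
5–7 s: |-10| × 2 = 20 m
7–10 s: |11| × 3 = 33 m
10–13 s: |-11| × 3 = 33 m
Total distance = 131 m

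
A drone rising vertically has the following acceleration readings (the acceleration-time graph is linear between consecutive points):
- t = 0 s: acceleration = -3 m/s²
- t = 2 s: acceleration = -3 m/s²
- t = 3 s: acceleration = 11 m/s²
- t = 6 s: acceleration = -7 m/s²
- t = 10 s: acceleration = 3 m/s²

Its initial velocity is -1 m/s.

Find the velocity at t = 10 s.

-5 m/s

Δv equals the area under the a-t graph; then v = v₀ + Δv.
0–2 s: -3 × 2 = -6 m/s
2–3 s: ½(-3 + 11)(1) = 4 m/s
3–6 s: ½(11 + -7)(3) = 6 m/s
6–10 s: ½(-7 + 3)(4) = -8 m/s
Δv = -4 m/s, so v(10) = -1 + (-4) = -5 m/s.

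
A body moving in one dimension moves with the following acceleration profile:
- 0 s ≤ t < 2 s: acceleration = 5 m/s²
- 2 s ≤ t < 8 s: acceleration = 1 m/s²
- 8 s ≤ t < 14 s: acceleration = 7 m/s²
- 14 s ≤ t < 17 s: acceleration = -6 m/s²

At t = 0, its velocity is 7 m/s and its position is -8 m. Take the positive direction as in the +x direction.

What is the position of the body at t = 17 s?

568 m

On each constant-a segment, Δv = aΔt and Δx = v₀Δt + ½aΔt²; chain segment to segment.
0–2 s: v starts 7 m/s; Δx = 7·2 + ½·5·2² = 24 m; v ends 17 m/s.
2–8 s: v starts 17 m/s; Δx = 17·6 + ½·1·6² = 120 m; v ends 23 m/s.
8–14 s: v starts 23 m/s; Δx = 23·6 + ½·7·6² = 264 m; v ends 65 m/s.
14–17 s: v starts 65 m/s; Δx = 65·3 + ½·-6·3² = 168 m; v ends 47 m/s.
x(17) = -8 + Σ Δx = 568 m.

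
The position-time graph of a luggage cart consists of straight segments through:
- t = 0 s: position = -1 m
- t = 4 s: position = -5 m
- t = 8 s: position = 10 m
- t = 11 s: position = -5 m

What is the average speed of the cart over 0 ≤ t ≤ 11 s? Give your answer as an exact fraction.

Average speed = (total path length)/(elapsed time); on a piecewise-linear x-t graph the path length is Σ|Δx|.
0–4 s: |Δx| = |-5 − -1| = 4 m
4–8 s: |Δx| = |10 − -5| = 15 m
8–11 s: |Δx| = |-5 − 10| = 15 m
Total path = 34 m; average speed = 34/11 = 34/11 m/s.

34/11 m/s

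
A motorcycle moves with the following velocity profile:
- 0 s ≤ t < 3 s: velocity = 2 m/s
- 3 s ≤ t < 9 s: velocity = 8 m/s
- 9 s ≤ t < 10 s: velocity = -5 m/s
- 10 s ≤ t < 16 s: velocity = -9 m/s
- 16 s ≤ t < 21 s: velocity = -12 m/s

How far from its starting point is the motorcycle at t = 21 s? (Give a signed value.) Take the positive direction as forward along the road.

Net displacement equals the area under the velocity-time graph (areas below the axis count negative).
0–3 s: 2 × 3 = 6 m
3–9 s: 8 × 6 = 48 m
9–10 s: -5 × 1 = -5 m
10–16 s: -9 × 6 = -54 m
16–21 s: -12 × 5 = -60 m
Net displacement = -65 m

-65 m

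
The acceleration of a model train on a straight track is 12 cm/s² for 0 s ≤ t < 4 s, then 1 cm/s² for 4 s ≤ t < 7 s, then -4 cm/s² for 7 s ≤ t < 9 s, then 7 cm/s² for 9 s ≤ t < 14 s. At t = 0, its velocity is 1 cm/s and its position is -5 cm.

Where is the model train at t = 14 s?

650 cm

On each constant-a segment, Δv = aΔt and Δx = v₀Δt + ½aΔt²; chain segment to segment.
0–4 s: v starts 1 cm/s; Δx = 1·4 + ½·12·4² = 100 cm; v ends 49 cm/s.
4–7 s: v starts 49 cm/s; Δx = 49·3 + ½·1·3² = 151.5 cm; v ends 52 cm/s.
7–9 s: v starts 52 cm/s; Δx = 52·2 + ½·-4·2² = 96 cm; v ends 44 cm/s.
9–14 s: v starts 44 cm/s; Δx = 44·5 + ½·7·5² = 307.5 cm; v ends 79 cm/s.
x(14) = -5 + Σ Δx = 650 cm.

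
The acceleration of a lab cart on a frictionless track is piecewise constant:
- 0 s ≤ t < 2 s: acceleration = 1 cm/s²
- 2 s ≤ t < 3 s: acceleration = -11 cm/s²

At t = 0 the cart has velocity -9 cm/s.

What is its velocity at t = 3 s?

-18 cm/s

Δv equals the area under the a-t graph; then v = v₀ + Δv.
0–2 s: 1 × 2 = 2 cm/s
2–3 s: -11 × 1 = -11 cm/s
Δv = -9 cm/s, so v(3) = -9 + (-9) = -18 cm/s.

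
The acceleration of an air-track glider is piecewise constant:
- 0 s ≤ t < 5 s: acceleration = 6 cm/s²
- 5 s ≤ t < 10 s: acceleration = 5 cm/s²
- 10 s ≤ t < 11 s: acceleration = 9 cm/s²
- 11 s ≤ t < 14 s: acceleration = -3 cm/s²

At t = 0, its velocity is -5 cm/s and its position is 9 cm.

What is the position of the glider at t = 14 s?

On each constant-a segment, Δv = aΔt and Δx = v₀Δt + ½aΔt²; chain segment to segment.
0–5 s: v starts -5 cm/s; Δx = -5·5 + ½·6·5² = 50 cm; v ends 25 cm/s.
5–10 s: v starts 25 cm/s; Δx = 25·5 + ½·5·5² = 187.5 cm; v ends 50 cm/s.
10–11 s: v starts 50 cm/s; Δx = 50·1 + ½·9·1² = 54.5 cm; v ends 59 cm/s.
11–14 s: v starts 59 cm/s; Δx = 59·3 + ½·-3·3² = 163.5 cm; v ends 50 cm/s.
x(14) = 9 + Σ Δx = 464.5 cm.

464.5 cm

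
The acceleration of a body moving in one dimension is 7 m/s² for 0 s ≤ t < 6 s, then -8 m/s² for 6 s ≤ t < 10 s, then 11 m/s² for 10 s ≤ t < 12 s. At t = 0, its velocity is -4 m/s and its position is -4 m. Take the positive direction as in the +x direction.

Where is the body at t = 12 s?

On each constant-a segment, Δv = aΔt and Δx = v₀Δt + ½aΔt²; chain segment to segment.
0–6 s: v starts -4 m/s; Δx = -4·6 + ½·7·6² = 102 m; v ends 38 m/s.
6–10 s: v starts 38 m/s; Δx = 38·4 + ½·-8·4² = 88 m; v ends 6 m/s.
10–12 s: v starts 6 m/s; Δx = 6·2 + ½·11·2² = 34 m; v ends 28 m/s.
x(12) = -4 + Σ Δx = 220 m.

220 m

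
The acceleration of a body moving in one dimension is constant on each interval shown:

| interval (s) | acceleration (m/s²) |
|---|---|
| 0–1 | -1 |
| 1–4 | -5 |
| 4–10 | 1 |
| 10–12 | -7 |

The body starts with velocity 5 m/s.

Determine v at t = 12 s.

-19 m/s

Δv equals the area under the a-t graph; then v = v₀ + Δv.
0–1 s: -1 × 1 = -1 m/s
1–4 s: -5 × 3 = -15 m/s
4–10 s: 1 × 6 = 6 m/s
10–12 s: -7 × 2 = -14 m/s
Δv = -24 m/s, so v(12) = 5 + (-24) = -19 m/s.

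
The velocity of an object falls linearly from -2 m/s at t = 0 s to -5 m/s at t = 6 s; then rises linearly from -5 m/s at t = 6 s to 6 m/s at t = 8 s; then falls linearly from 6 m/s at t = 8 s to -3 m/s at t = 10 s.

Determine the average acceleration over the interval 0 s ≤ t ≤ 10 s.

Average acceleration = Δv/Δt = (-3 − -2)/(10 − 0) = -0.1 m/s².

-0.1 m/s²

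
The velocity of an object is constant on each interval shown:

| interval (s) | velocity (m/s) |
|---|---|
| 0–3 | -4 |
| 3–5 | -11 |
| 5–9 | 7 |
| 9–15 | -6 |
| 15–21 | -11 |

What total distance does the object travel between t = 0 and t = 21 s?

Total distance travelled is ∫|v| dt — sum the magnitudes of each area piece.
0–3 s: |-4| × 3 = 12 m
3–5 s: |-11| × 2 = 22 m
5–9 s: |7| × 4 = 28 m
9–15 s: |-6| × 6 = 36 m
15–21 s: |-11| × 6 = 66 m
Total distance = 164 m

164 m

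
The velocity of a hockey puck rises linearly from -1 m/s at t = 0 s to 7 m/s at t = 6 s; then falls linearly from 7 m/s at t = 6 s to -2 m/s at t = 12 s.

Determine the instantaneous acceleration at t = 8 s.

-1.5 m/s²

Acceleration is the slope of the v-t graph on 6–12 s: (-2 − 7)/(12 − 6) = -1.5 m/s².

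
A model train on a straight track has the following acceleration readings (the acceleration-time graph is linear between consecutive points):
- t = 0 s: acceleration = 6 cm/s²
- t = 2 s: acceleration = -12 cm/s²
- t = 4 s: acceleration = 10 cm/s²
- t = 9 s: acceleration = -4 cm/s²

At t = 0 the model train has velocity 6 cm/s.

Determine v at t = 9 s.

Δv equals the area under the a-t graph; then v = v₀ + Δv.
0–2 s: ½(6 + -12)(2) = -6 cm/s
2–4 s: ½(-12 + 10)(2) = -2 cm/s
4–9 s: ½(10 + -4)(5) = 15 cm/s
Δv = 7 cm/s, so v(9) = 6 + (7) = 13 cm/s.

13 cm/s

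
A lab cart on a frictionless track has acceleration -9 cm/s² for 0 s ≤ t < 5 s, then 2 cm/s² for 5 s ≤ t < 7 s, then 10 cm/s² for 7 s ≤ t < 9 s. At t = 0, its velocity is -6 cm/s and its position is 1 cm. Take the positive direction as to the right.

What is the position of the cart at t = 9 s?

-313.5 cm

On each constant-a segment, Δv = aΔt and Δx = v₀Δt + ½aΔt²; chain segment to segment.
0–5 s: v starts -6 cm/s; Δx = -6·5 + ½·-9·5² = -142.5 cm; v ends -51 cm/s.
5–7 s: v starts -51 cm/s; Δx = -51·2 + ½·2·2² = -98 cm; v ends -47 cm/s.
7–9 s: v starts -47 cm/s; Δx = -47·2 + ½·10·2² = -74 cm; v ends -27 cm/s.
x(9) = 1 + Σ Δx = -313.5 cm.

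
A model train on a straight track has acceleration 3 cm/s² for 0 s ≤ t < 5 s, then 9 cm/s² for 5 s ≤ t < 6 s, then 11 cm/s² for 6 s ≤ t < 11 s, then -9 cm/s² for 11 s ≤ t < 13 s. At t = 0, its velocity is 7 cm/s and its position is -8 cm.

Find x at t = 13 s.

537.5 cm

On each constant-a segment, Δv = aΔt and Δx = v₀Δt + ½aΔt²; chain segment to segment.
0–5 s: v starts 7 cm/s; Δx = 7·5 + ½·3·5² = 72.5 cm; v ends 22 cm/s.
5–6 s: v starts 22 cm/s; Δx = 22·1 + ½·9·1² = 26.5 cm; v ends 31 cm/s.
6–11 s: v starts 31 cm/s; Δx = 31·5 + ½·11·5² = 292.5 cm; v ends 86 cm/s.
11–13 s: v starts 86 cm/s; Δx = 86·2 + ½·-9·2² = 154 cm; v ends 68 cm/s.
x(13) = -8 + Σ Δx = 537.5 cm.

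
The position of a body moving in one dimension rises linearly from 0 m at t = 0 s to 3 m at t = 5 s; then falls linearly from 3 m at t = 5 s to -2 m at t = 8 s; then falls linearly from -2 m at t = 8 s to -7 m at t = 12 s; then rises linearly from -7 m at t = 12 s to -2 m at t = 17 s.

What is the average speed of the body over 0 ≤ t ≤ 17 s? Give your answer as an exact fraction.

Average speed = (total path length)/(elapsed time); on a piecewise-linear x-t graph the path length is Σ|Δx|.
0–5 s: |Δx| = |3 − 0| = 3 m
5–8 s: |Δx| = |-2 − 3| = 5 m
8–12 s: |Δx| = |-7 − -2| = 5 m
12–17 s: |Δx| = |-2 − -7| = 5 m
Total path = 18 m; average speed = 18/17 = 18/17 m/s.

18/17 m/s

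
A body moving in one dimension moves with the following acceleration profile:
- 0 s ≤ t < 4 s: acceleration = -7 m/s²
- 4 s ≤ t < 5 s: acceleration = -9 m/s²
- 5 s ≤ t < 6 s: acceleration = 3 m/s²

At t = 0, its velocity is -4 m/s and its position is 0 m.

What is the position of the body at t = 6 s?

-148 m

On each constant-a segment, Δv = aΔt and Δx = v₀Δt + ½aΔt²; chain segment to segment.
0–4 s: v starts -4 m/s; Δx = -4·4 + ½·-7·4² = -72 m; v ends -32 m/s.
4–5 s: v starts -32 m/s; Δx = -32·1 + ½·-9·1² = -36.5 m; v ends -41 m/s.
5–6 s: v starts -41 m/s; Δx = -41·1 + ½·3·1² = -39.5 m; v ends -38 m/s.
x(6) = 0 + Σ Δx = -148 m.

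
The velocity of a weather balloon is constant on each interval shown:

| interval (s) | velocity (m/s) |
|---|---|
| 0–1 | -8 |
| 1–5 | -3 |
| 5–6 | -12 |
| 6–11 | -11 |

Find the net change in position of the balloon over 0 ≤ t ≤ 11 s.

Net displacement equals the area under the velocity-time graph (areas below the axis count negative).
0–1 s: -8 × 1 = -8 m
1–5 s: -3 × 4 = -12 m
5–6 s: -12 × 1 = -12 m
6–11 s: -11 × 5 = -55 m
Net displacement = -87 m

-87 m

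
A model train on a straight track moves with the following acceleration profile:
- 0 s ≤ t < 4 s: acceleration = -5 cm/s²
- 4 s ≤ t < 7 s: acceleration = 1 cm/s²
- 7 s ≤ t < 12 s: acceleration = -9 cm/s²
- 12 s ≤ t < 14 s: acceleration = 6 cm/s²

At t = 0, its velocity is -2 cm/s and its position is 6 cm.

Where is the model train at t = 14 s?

-427 cm

On each constant-a segment, Δv = aΔt and Δx = v₀Δt + ½aΔt²; chain segment to segment.
0–4 s: v starts -2 cm/s; Δx = -2·4 + ½·-5·4² = -48 cm; v ends -22 cm/s.
4–7 s: v starts -22 cm/s; Δx = -22·3 + ½·1·3² = -61.5 cm; v ends -19 cm/s.
7–12 s: v starts -19 cm/s; Δx = -19·5 + ½·-9·5² = -207.5 cm; v ends -64 cm/s.
12–14 s: v starts -64 cm/s; Δx = -64·2 + ½·6·2² = -116 cm; v ends -52 cm/s.
x(14) = 6 + Σ Δx = -427 cm.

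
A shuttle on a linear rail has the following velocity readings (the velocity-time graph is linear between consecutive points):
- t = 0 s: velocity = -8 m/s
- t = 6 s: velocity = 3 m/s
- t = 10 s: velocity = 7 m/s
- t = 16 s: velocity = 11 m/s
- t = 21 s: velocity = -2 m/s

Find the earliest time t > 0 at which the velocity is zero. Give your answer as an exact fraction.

t = 48/11 s

v changes sign on 0–6 s (from -8 to 3); the graph is linear there, so v = 0 at t = 0 + (8)·(6 − 0)/(3 − -8) = 48/11 s.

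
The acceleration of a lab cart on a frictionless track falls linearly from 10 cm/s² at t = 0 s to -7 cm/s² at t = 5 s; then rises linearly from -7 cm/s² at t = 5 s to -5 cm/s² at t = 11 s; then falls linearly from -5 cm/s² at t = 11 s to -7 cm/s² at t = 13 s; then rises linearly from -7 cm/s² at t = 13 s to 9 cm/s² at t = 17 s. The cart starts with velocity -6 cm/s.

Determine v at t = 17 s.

-42.5 cm/s

Δv equals the area under the a-t graph; then v = v₀ + Δv.
0–5 s: ½(10 + -7)(5) = 7.5 cm/s
5–11 s: ½(-7 + -5)(6) = -36 cm/s
11–13 s: ½(-5 + -7)(2) = -12 cm/s
13–17 s: ½(-7 + 9)(4) = 4 cm/s
Δv = -36.5 cm/s, so v(17) = -6 + (-36.5) = -42.5 cm/s.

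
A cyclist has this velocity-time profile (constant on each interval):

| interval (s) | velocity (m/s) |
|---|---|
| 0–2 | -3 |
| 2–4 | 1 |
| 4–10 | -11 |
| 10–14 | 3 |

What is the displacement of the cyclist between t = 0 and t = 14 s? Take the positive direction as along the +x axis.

-58 m

Displacement is the signed area under the v-t curve.
0–2 s: -3 × 2 = -6 m
2–4 s: 1 × 2 = 2 m
4–10 s: -11 × 6 = -66 m
10–14 s: 3 × 4 = 12 m
Net displacement = -58 m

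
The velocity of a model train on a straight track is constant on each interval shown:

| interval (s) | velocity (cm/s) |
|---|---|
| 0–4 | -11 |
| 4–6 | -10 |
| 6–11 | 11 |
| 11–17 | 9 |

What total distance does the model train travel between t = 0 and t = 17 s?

Distance (not displacement) is the total path length: add the absolute areas under v-t.
0–4 s: |-11| × 4 = 44 cm
4–6 s: |-10| × 2 = 20 cm
6–11 s: |11| × 5 = 55 cm
11–17 s: |9| × 6 = 54 cm
Total distance = 173 cm

173 cm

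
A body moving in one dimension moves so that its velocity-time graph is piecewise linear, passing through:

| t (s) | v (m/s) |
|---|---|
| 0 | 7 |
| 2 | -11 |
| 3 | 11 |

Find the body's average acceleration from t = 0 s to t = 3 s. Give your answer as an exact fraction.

Average acceleration = Δv/Δt = (11 − 7)/(3 − 0) = 4/3 m/s².

4/3 m/s²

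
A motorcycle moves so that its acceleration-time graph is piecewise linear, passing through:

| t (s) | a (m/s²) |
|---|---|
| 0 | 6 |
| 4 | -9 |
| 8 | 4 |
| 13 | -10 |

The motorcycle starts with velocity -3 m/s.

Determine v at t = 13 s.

-34 m/s

Δv equals the area under the a-t graph; then v = v₀ + Δv.
0–4 s: ½(6 + -9)(4) = -6 m/s
4–8 s: ½(-9 + 4)(4) = -10 m/s
8–13 s: ½(4 + -10)(5) = -15 m/s
Δv = -31 m/s, so v(13) = -3 + (-31) = -34 m/s.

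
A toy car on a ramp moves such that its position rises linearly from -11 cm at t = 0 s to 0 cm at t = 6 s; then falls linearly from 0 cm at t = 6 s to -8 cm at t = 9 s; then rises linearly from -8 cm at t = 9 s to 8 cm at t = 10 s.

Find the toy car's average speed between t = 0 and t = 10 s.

3.5 cm/s

Average speed = (total path length)/(elapsed time); on a piecewise-linear x-t graph the path length is Σ|Δx|.
0–6 s: |Δx| = |0 − -11| = 11 cm
6–9 s: |Δx| = |-8 − 0| = 8 cm
9–10 s: |Δx| = |8 − -8| = 16 cm
Total path = 35 cm; average speed = 35/10 = 3.5 cm/s.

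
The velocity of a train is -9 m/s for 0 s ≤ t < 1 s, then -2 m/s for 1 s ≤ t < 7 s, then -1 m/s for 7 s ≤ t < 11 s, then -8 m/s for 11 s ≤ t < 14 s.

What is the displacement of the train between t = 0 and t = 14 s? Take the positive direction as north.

Net displacement equals the area under the velocity-time graph (areas below the axis count negative).
0–1 s: -9 × 1 = -9 m
1–7 s: -2 × 6 = -12 m
7–11 s: -1 × 4 = -4 m
11–14 s: -8 × 3 = -24 m
Net displacement = -49 m

-49 m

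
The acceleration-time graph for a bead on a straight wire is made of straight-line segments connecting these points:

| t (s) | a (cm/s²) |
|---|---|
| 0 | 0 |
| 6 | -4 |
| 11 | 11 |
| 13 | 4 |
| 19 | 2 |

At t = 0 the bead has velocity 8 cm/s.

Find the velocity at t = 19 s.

Δv equals the area under the a-t graph; then v = v₀ + Δv.
0–6 s: ½(0 + -4)(6) = -12 cm/s
6–11 s: ½(-4 + 11)(5) = 17.5 cm/s
11–13 s: ½(11 + 4)(2) = 15 cm/s
13–19 s: ½(4 + 2)(6) = 18 cm/s
Δv = 38.5 cm/s, so v(19) = 8 + (38.5) = 46.5 cm/s.

46.5 cm/s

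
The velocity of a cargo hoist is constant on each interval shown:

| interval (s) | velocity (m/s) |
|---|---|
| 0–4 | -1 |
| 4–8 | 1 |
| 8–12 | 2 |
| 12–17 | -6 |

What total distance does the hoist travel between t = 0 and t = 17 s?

46 m

Total distance travelled is ∫|v| dt — sum the magnitudes of each area piece.
0–4 s: |-1| × 4 = 4 m
4–8 s: |1| × 4 = 4 m
8–12 s: |2| × 4 = 8 m
12–17 s: |-6| × 5 = 30 m
Total distance = 46 m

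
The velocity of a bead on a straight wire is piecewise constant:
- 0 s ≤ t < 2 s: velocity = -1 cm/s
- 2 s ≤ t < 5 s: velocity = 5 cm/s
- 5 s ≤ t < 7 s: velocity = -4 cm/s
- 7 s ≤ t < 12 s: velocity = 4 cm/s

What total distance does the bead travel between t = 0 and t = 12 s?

Distance (not displacement) is the total path length: add the absolute areas under v-t.
0–2 s: |-1| × 2 = 2 cm
2–5 s: |5| × 3 = 15 cm
5–7 s: |-4| × 2 = 8 cm
7–12 s: |4| × 5 = 20 cm
Total distance = 45 cm

45 cm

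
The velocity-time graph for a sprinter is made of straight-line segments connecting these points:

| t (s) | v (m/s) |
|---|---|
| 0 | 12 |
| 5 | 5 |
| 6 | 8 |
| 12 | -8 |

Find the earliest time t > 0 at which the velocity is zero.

t = 9 s

v changes sign on 6–12 s (from 8 to -8); the graph is linear there, so v = 0 at t = 6 + (-8)·(12 − 6)/(-8 − 8) = 9 s.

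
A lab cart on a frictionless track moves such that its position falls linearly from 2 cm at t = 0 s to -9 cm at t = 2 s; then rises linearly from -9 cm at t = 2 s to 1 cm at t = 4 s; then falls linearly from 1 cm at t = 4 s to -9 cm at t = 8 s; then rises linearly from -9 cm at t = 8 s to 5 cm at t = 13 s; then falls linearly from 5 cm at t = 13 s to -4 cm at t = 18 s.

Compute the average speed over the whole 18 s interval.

3 cm/s

Average speed = (total path length)/(elapsed time); on a piecewise-linear x-t graph the path length is Σ|Δx|.
0–2 s: |Δx| = |-9 − 2| = 11 cm
2–4 s: |Δx| = |1 − -9| = 10 cm
4–8 s: |Δx| = |-9 − 1| = 10 cm
8–13 s: |Δx| = |5 − -9| = 14 cm
13–18 s: |Δx| = |-4 − 5| = 9 cm
Total path = 54 cm; average speed = 54/18 = 3 cm/s.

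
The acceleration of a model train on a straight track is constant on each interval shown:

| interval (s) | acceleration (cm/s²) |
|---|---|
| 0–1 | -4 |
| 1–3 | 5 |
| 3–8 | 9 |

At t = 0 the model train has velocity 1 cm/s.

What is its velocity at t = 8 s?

52 cm/s

Δv equals the area under the a-t graph; then v = v₀ + Δv.
0–1 s: -4 × 1 = -4 cm/s
1–3 s: 5 × 2 = 10 cm/s
3–8 s: 9 × 5 = 45 cm/s
Δv = 51 cm/s, so v(8) = 1 + (51) = 52 cm/s.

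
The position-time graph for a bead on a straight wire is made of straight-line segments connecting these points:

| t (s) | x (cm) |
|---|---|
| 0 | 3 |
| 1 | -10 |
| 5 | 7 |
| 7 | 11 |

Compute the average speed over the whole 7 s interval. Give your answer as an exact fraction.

Average speed = (total path length)/(elapsed time); on a piecewise-linear x-t graph the path length is Σ|Δx|.
0–1 s: |Δx| = |-10 − 3| = 13 cm
1–5 s: |Δx| = |7 − -10| = 17 cm
5–7 s: |Δx| = |11 − 7| = 4 cm
Total path = 34 cm; average speed = 34/7 = 34/7 cm/s.

34/7 cm/s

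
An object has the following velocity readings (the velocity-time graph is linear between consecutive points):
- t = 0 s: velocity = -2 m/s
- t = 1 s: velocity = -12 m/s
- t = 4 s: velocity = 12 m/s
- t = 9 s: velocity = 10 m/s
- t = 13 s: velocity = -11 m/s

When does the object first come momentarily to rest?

v changes sign on 1–4 s (from -12 to 12); the graph is linear there, so v = 0 at t = 1 + (12)·(4 − 1)/(12 − -12) = 2.5 s.

t = 2.5 s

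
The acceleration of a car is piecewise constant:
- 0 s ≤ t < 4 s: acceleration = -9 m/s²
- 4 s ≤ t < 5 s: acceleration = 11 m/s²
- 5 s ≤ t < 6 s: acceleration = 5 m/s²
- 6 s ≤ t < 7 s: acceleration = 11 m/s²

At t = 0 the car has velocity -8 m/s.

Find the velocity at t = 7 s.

Δv equals the area under the a-t graph; then v = v₀ + Δv.
0–4 s: -9 × 4 = -36 m/s
4–5 s: 11 × 1 = 11 m/s
5–6 s: 5 × 1 = 5 m/s
6–7 s: 11 × 1 = 11 m/s
Δv = -9 m/s, so v(7) = -8 + (-9) = -17 m/s.

-17 m/s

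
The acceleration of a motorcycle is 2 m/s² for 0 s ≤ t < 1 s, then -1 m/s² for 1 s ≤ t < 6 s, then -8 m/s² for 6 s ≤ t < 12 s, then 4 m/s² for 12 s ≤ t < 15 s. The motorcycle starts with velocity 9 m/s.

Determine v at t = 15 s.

Δv equals the area under the a-t graph; then v = v₀ + Δv.
0–1 s: 2 × 1 = 2 m/s
1–6 s: -1 × 5 = -5 m/s
6–12 s: -8 × 6 = -48 m/s
12–15 s: 4 × 3 = 12 m/s
Δv = -39 m/s, so v(15) = 9 + (-39) = -30 m/s.

-30 m/s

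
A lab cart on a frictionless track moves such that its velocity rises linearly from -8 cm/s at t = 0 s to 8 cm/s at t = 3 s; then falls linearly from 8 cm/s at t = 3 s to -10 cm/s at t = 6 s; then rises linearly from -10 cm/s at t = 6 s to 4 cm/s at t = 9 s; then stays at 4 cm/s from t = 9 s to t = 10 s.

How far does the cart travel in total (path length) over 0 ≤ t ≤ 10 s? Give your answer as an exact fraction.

884/21 cm

Total distance travelled is ∫|v| dt — sum the magnitudes of each area piece.
0–3 s: v = 0 at t = 1.5 s; triangle areas 6 + 6 = 12 cm
3–6 s: v = 0 at t = 13/3 s; triangle areas 16/3 + 25/3 = 41/3 cm
6–9 s: v = 0 at t = 57/7 s; triangle areas 75/7 + 12/7 = 87/7 cm
9–10 s: |4| × 1 = 4 cm
Total distance = 884/21 cm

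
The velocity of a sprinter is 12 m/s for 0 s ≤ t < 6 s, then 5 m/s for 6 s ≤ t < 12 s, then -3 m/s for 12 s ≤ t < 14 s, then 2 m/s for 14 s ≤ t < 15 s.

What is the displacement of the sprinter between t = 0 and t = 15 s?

98 m

Net displacement equals the area under the velocity-time graph (areas below the axis count negative).
0–6 s: 12 × 6 = 72 m
6–12 s: 5 × 6 = 30 m
12–14 s: -3 × 2 = -6 m
14–15 s: 2 × 1 = 2 m
Net displacement = 98 m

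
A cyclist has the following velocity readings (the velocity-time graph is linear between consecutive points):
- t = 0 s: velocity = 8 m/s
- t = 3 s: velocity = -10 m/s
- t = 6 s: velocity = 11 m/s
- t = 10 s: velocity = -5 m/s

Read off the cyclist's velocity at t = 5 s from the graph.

On 3–6 s the graph is linear from -10 to 11 m/s: v(5) = -10 + (11 − -10)·(5 − 3)/(6 − 3) = 4 m/s.

4 m/s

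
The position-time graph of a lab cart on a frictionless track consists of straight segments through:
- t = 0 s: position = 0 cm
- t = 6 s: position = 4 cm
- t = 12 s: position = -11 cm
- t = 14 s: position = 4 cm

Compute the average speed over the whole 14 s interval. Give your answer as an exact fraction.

Average speed = (total path length)/(elapsed time); on a piecewise-linear x-t graph the path length is Σ|Δx|.
0–6 s: |Δx| = |4 − 0| = 4 cm
6–12 s: |Δx| = |-11 − 4| = 15 cm
12–14 s: |Δx| = |4 − -11| = 15 cm
Total path = 34 cm; average speed = 34/14 = 17/7 cm/s.

17/7 cm/s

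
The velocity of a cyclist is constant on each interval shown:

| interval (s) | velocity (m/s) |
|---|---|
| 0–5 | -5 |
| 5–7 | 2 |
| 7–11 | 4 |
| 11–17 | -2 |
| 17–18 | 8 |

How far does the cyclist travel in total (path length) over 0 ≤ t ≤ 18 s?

65 m

Total distance travelled is ∫|v| dt — sum the magnitudes of each area piece.
0–5 s: |-5| × 5 = 25 m
5–7 s: |2| × 2 = 4 m
7–11 s: |4| × 4 = 16 m
11–17 s: |-2| × 6 = 12 m
17–18 s: |8| × 1 = 8 m
Total distance = 65 m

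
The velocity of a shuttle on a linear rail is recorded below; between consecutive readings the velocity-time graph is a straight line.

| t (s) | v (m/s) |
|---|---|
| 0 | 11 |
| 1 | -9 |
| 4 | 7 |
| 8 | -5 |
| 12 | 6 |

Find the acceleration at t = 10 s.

Acceleration is the slope of the v-t graph on 8–12 s: (6 − -5)/(12 − 8) = 2.75 m/s².

2.75 m/s²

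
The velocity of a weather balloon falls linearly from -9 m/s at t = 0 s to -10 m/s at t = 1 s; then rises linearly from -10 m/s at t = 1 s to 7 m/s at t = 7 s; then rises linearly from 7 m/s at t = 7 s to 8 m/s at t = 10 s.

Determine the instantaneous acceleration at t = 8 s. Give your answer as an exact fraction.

Acceleration is the slope of the v-t graph on 7–10 s: (8 − 7)/(10 − 7) = 1/3 m/s².

1/3 m/s²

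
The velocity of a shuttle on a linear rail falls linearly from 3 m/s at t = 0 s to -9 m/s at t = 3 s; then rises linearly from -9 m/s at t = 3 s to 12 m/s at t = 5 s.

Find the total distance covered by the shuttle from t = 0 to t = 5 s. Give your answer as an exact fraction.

615/28 m

Distance (not displacement) is the total path length: add the absolute areas under v-t.
0–3 s: v = 0 at t = 0.75 s; triangle areas 1.125 + 10.125 = 11.25 m
3–5 s: v = 0 at t = 27/7 s; triangle areas 27/7 + 48/7 = 75/7 m
Total distance = 615/28 m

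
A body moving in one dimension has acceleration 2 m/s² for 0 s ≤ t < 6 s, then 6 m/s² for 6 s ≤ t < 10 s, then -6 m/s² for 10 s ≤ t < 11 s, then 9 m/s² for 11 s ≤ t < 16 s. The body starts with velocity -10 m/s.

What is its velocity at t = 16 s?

Δv equals the area under the a-t graph; then v = v₀ + Δv.
0–6 s: 2 × 6 = 12 m/s
6–10 s: 6 × 4 = 24 m/s
10–11 s: -6 × 1 = -6 m/s
11–16 s: 9 × 5 = 45 m/s
Δv = 75 m/s, so v(16) = -10 + (75) = 65 m/s.

65 m/s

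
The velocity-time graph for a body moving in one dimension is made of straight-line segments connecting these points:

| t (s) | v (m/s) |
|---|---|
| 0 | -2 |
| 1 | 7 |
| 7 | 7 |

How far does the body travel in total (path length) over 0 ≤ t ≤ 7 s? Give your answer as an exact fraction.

Distance (not displacement) is the total path length: add the absolute areas under v-t.
0–1 s: v = 0 at t = 2/9 s; triangle areas 2/9 + 49/18 = 53/18 m
1–7 s: |7| × 6 = 42 m
Total distance = 809/18 m

809/18 m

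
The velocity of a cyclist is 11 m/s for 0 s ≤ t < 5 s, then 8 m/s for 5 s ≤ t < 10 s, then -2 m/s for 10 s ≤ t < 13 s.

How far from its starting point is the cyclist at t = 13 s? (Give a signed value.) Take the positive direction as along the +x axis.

Displacement is the signed area under the v-t curve.
0–5 s: 11 × 5 = 55 m
5–10 s: 8 × 5 = 40 m
10–13 s: -2 × 3 = -6 m
Net displacement = 89 m

89 m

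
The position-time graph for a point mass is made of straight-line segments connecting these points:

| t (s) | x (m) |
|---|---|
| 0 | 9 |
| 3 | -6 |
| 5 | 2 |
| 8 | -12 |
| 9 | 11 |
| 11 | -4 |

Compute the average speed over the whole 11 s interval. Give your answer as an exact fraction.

75/11 m/s

Average speed = (total path length)/(elapsed time); on a piecewise-linear x-t graph the path length is Σ|Δx|.
0–3 s: |Δx| = |-6 − 9| = 15 m
3–5 s: |Δx| = |2 − -6| = 8 m
5–8 s: |Δx| = |-12 − 2| = 14 m
8–9 s: |Δx| = |11 − -12| = 23 m
9–11 s: |Δx| = |-4 − 11| = 15 m
Total path = 75 m; average speed = 75/11 = 75/11 m/s.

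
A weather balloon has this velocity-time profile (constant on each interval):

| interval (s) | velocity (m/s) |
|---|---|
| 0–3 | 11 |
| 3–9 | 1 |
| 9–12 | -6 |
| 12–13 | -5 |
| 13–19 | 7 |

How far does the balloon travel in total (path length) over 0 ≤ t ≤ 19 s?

Distance (not displacement) is the total path length: add the absolute areas under v-t.
0–3 s: |11| × 3 = 33 m
3–9 s: |1| × 6 = 6 m
9–12 s: |-6| × 3 = 18 m
12–13 s: |-5| × 1 = 5 m
13–19 s: |7| × 6 = 42 m
Total distance = 104 m

104 m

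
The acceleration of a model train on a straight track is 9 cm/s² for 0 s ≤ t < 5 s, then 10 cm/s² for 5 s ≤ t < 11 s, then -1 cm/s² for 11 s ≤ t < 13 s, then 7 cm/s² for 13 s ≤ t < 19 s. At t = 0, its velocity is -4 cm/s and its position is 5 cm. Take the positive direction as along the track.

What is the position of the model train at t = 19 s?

1443.5 cm

On each constant-a segment, Δv = aΔt and Δx = v₀Δt + ½aΔt²; chain segment to segment.
0–5 s: v starts -4 cm/s; Δx = -4·5 + ½·9·5² = 92.5 cm; v ends 41 cm/s.
5–11 s: v starts 41 cm/s; Δx = 41·6 + ½·10·6² = 426 cm; v ends 101 cm/s.
11–13 s: v starts 101 cm/s; Δx = 101·2 + ½·-1·2² = 200 cm; v ends 99 cm/s.
13–19 s: v starts 99 cm/s; Δx = 99·6 + ½·7·6² = 720 cm; v ends 141 cm/s.
x(19) = 5 + Σ Δx = 1443.5 cm.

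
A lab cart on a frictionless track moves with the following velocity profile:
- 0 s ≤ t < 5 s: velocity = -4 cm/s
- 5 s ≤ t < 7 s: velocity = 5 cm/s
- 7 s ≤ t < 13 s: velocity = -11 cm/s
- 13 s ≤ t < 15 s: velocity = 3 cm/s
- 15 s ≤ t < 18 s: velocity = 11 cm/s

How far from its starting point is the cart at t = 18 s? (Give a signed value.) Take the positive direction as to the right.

Displacement is the signed area under the v-t curve.
0–5 s: -4 × 5 = -20 cm
5–7 s: 5 × 2 = 10 cm
7–13 s: -11 × 6 = -66 cm
13–15 s: 3 × 2 = 6 cm
15–18 s: 11 × 3 = 33 cm
Net displacement = -37 cm

-37 cm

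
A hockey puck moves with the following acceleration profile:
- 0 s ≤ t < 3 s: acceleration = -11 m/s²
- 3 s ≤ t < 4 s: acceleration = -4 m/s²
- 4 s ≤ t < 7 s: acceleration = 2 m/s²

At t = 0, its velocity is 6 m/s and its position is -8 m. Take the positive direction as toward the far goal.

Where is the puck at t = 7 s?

On each constant-a segment, Δv = aΔt and Δx = v₀Δt + ½aΔt²; chain segment to segment.
0–3 s: v starts 6 m/s; Δx = 6·3 + ½·-11·3² = -31.5 m; v ends -27 m/s.
3–4 s: v starts -27 m/s; Δx = -27·1 + ½·-4·1² = -29 m; v ends -31 m/s.
4–7 s: v starts -31 m/s; Δx = -31·3 + ½·2·3² = -84 m; v ends -25 m/s.
x(7) = -8 + Σ Δx = -152.5 m.

-152.5 m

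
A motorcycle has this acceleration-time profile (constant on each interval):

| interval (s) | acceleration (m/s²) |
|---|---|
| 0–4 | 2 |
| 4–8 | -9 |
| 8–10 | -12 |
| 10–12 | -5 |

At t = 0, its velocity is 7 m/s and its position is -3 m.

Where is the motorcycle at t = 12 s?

-137 m

On each constant-a segment, Δv = aΔt and Δx = v₀Δt + ½aΔt²; chain segment to segment.
0–4 s: v starts 7 m/s; Δx = 7·4 + ½·2·4² = 44 m; v ends 15 m/s.
4–8 s: v starts 15 m/s; Δx = 15·4 + ½·-9·4² = -12 m; v ends -21 m/s.
8–10 s: v starts -21 m/s; Δx = -21·2 + ½·-12·2² = -66 m; v ends -45 m/s.
10–12 s: v starts -45 m/s; Δx = -45·2 + ½·-5·2² = -100 m; v ends -55 m/s.
x(12) = -3 + Σ Δx = -137 m.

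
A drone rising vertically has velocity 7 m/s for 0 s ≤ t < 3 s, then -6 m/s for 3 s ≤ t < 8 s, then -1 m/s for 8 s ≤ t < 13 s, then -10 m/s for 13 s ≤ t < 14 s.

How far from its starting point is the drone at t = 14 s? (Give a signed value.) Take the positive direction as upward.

-24 m

Displacement is the signed area under the v-t curve.
0–3 s: 7 × 3 = 21 m
3–8 s: -6 × 5 = -30 m
8–13 s: -1 × 5 = -5 m
13–14 s: -10 × 1 = -10 m
Net displacement = -24 m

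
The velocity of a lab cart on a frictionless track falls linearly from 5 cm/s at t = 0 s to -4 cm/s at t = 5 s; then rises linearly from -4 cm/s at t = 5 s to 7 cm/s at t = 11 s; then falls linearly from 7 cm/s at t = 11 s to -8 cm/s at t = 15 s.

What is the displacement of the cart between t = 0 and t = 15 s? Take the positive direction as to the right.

Net displacement equals the area under the velocity-time graph (areas below the axis count negative).
0–5 s: ½(5 + -4)(5) = 2.5 cm
5–11 s: ½(-4 + 7)(6) = 9 cm
11–15 s: ½(7 + -8)(4) = -2 cm
Net displacement = 9.5 cm

9.5 cm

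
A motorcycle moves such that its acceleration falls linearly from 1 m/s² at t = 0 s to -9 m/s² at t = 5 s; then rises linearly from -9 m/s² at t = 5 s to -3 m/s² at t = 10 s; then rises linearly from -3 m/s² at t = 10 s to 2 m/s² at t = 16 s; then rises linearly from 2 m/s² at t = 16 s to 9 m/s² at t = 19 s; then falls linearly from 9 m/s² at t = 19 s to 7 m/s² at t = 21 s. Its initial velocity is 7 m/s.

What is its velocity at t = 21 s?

-13.5 m/s

Δv equals the area under the a-t graph; then v = v₀ + Δv.
0–5 s: ½(1 + -9)(5) = -20 m/s
5–10 s: ½(-9 + -3)(5) = -30 m/s
10–16 s: ½(-3 + 2)(6) = -3 m/s
16–19 s: ½(2 + 9)(3) = 16.5 m/s
19–21 s: ½(9 + 7)(2) = 16 m/s
Δv = -20.5 m/s, so v(21) = 7 + (-20.5) = -13.5 m/s.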